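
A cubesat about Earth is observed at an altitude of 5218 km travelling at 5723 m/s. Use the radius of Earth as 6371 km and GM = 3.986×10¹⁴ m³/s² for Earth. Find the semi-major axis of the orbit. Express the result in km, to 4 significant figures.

a ≈ 11060 km

r = 6371 + 5218 = 11589 km = 1.159×10⁷ m.
Vis-viva rearranged: 1/a = 2/r − v²/μ = 1.726×10⁻⁷ − 8.217×10⁻⁸ = 9.041×10⁻⁸ m⁻¹.
a = 1.106×10⁷ m = 11061 km.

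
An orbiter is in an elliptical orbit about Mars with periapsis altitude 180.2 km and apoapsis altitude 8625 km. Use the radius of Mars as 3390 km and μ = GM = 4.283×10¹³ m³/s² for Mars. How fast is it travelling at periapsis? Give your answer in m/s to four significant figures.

v ≈ 4301 m/s

r_p = 3390 + 180.2 = 3570.2 km = 3.5702×10⁶ m.
r_a = 3390 + 8625 = 12015 km = 1.2015×10⁷ m.
Semi-major axis a = (r_p + r_a)/2 = 7792.6 km = 7.793×10⁶ m.
Vis-viva: v² = μ(2/r − 1/a) = 4.283×10¹³ × (5.602×10⁻⁷ − 1.283×10⁻⁷) = 1.850×10⁷ m²/s².
v = 4301 m/s.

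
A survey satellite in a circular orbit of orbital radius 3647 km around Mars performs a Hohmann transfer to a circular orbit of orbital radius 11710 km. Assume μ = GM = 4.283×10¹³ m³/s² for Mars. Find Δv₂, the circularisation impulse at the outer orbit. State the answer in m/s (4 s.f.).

Δv ≈ 594.4 m/s

r₁ = 3647 km = 3.647×10⁶ m.
r₂ = 11710 km = 1.171×10⁷ m.
Transfer ellipse a_t = (r₁ + r₂)/2 = 7.678×10⁶ m.
At r₁: circular v_c1 = √(μ/r₁) = 3427 m/s; transfer-periapsis v_p = √[μ(2/r₁ − 1/a_t)] = 4232 m/s.
At r₂: circular v_c2 = √(μ/r₂) = 1912 m/s; transfer-apoapsis v_a = √[μ(2/r₂ − 1/a_t)] = 1318 m/s.
Δv₂ = v_c2 − v_a = 594.4 m/s.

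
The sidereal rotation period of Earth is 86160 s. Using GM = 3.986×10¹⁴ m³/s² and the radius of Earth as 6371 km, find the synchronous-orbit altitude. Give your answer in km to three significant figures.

h_sync ≈ 35800 km

A synchronous orbit has period T, so by Kepler's third law a = (μT²/4π²)^(1/3).
μT²/4π² = 3.986×10¹⁴ × (8.616×10⁴)² / 39.48 = 7.495×10²² m³.
a = 4.216×10⁷ m = 42163 km.
Altitude h = a − R = 42163 − 6371 = 35792 km.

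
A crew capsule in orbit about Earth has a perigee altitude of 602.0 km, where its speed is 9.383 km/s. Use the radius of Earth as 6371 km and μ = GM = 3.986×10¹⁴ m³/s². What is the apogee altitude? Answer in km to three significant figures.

r_p = 6371 + 602.0 = 6973.0 km = 6.973×10⁶ m.
Specific energy ε = v²/2 − μ/r = -1.314×10⁷ J/kg, so a = −μ/(2ε) = 1.516×10⁷ m.
The apsides satisfy r_p + r_a = 2a, so the apogee radius is 2a − r_p = 2.335×10⁷ m = 23355 km.
Apogee altitude = 23355 − 6371 = 16984 km.

apogee altitude ≈ 17000 km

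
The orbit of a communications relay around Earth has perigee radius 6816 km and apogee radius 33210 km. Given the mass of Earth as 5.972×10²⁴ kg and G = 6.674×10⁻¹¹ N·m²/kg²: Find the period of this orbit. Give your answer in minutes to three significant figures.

T ≈ 470 minutes

μ = GM = 6.674×10⁻¹¹ × 5.972×10²⁴ = 3.986×10¹⁴ m³/s².
Semi-major axis a = (r_p + r_a)/2 = (6816.0 + 33210)/2 = 20013 km = 2.001×10⁷ m.
By Kepler's third law T = 2π√(a³/μ) = 2π × 4.485×10³ = 2.818×10⁴ s.
= 469.6 minutes.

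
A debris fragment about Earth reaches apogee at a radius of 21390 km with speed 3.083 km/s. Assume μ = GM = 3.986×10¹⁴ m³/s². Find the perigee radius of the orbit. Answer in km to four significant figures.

r_a = 2.139×10⁷ m.
Specific energy ε = v²/2 − μ/r = -1.388×10⁷ J/kg, so a = −μ/(2ε) = 1.436×10⁷ m.
The apsides satisfy r_p + r_a = 2a, so the perigee radius is 2a − r_a = 7.323×10⁶ m = 7322.5 km.

perigee radius ≈ 7323 km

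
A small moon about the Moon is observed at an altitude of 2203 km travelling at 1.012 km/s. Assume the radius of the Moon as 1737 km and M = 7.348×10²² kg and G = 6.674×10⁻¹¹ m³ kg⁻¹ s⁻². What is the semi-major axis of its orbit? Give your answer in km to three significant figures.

μ = GM = 6.674×10⁻¹¹ × 7.348×10²² = 4.904×10¹² m³/s².
r = 1737 + 2203 = 3940.0 km = 3.940×10⁶ m.
Vis-viva rearranged: 1/a = 2/r − v²/μ = 5.076×10⁻⁷ − 2.088×10⁻⁷ = 2.988×10⁻⁷ m⁻¹.
a = 3.347×10⁶ m = 3347.0 km.

a ≈ 3350 km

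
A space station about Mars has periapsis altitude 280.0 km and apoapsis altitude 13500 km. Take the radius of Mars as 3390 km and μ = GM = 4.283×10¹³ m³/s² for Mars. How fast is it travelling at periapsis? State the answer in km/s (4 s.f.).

v ≈ 4.379 km/s

r_p = 3390 + 280.0 = 3670.0 km = 3.6700×10⁶ m.
r_a = 3390 + 13500 = 16890 km = 1.6890×10⁷ m.
Semi-major axis a = (r_p + r_a)/2 = 10280 km = 1.028×10⁷ m.
Vis-viva: v² = μ(2/r − 1/a) = 4.283×10¹³ × (5.450×10⁻⁷ − 9.728×10⁻⁸) = 1.917×10⁷ m²/s².
v = 4379 m/s = 4.379 km/s.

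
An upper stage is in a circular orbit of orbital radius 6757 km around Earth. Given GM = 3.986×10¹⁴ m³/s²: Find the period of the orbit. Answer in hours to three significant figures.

T ≈ 1.54 hours

r = 6757 km = 6.757×10⁶ m.
Kepler's third law: T = 2π√(r³/μ) = 2π√((6.757×10⁶)³ / 3.986×10¹⁴).
r³/μ = 7.740×10⁵ s², so T = 2π × 8.798×10² = 5.528×10³ s.
Converting: 5.528×10³ s ÷ 3600 = 1.535 hours.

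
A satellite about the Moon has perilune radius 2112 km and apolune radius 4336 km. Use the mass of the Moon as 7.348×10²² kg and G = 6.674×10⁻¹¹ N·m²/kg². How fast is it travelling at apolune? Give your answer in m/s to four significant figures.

v ≈ 860.8 m/s

μ = GM = 6.674×10⁻¹¹ × 7.348×10²² = 4.904×10¹² m³/s².
Semi-major axis a = (r_p + r_a)/2 = 3224.0 km = 3.224×10⁶ m.
Vis-viva: v² = μ(2/r − 1/a) = 4.904×10¹² × (4.613×10⁻⁷ − 3.102×10⁻⁷) = 7.409×10⁵ m²/s².
v = 860.8 m/s.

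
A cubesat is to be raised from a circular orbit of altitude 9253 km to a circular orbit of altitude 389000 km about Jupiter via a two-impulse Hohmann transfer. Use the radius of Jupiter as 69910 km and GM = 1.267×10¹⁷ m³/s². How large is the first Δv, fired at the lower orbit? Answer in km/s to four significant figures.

r₁ = 69910 + 9253 = 79163 km = 7.9163×10⁷ m.
r₂ = 69910 + 389000 = 458910 km = 4.5891×10⁸ m.
Transfer ellipse a_t = (r₁ + r₂)/2 = 2.690×10⁸ m.
At r₁: circular v_c1 = √(μ/r₁) = 40010 m/s; transfer-perijove v_p = √[μ(2/r₁ − 1/a_t)] = 52250 m/s.
Δv₁ = v_p − v_c1 = 12240 m/s.
= 12.24 km/s.

Δv ≈ 12.24 km/s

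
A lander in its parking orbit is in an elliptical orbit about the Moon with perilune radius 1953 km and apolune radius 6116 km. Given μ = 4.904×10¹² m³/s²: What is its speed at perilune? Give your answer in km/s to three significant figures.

Semi-major axis a = (r_p + r_a)/2 = 4034.5 km = 4.034×10⁶ m.
Vis-viva: v² = μ(2/r − 1/a) = 4.904×10¹² × (1.024×10⁻⁶ − 2.479×10⁻⁷) = 3.807×10⁶ m²/s².
v = 1951 m/s = 1.951 km/s.

v ≈ 1.95 km/s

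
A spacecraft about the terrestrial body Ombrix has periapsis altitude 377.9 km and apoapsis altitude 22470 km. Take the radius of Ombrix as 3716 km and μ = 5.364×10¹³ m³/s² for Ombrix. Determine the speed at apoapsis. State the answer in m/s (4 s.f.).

v ≈ 744.2 m/s

r_p = 3716 + 377.9 = 4093.9 km = 4.0939×10⁶ m.
r_a = 3716 + 22470 = 26186 km = 2.6186×10⁷ m.
Semi-major axis a = (r_p + r_a)/2 = 15140 km = 1.514×10⁷ m.
Vis-viva: v² = μ(2/r − 1/a) = 5.364×10¹³ × (7.638×10⁻⁸ − 6.605×10⁻⁸) = 5.539×10⁵ m²/s².
v = 744.2 m/s.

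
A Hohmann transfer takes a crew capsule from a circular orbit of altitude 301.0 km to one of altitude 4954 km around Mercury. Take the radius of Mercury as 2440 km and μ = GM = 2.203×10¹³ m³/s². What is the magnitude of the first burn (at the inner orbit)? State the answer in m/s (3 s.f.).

Δv ≈ 589 m/s

r₁ = 2440 + 301.0 = 2741.0 km = 2.7410×10⁶ m.
r₂ = 2440 + 4954 = 7394.0 km = 7.3940×10⁶ m.
Transfer ellipse a_t = (r₁ + r₂)/2 = 5.068×10⁶ m.
At r₁: circular v_c1 = √(μ/r₁) = 2835 m/s; transfer-periherm v_p = √[μ(2/r₁ − 1/a_t)] = 3424 m/s.
Δv₁ = v_p − v_c1 = 589.5 m/s.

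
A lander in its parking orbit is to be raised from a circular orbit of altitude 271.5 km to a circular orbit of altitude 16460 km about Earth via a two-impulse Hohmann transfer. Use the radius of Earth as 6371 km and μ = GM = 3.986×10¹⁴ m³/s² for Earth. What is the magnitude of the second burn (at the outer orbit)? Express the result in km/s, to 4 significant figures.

r₁ = 6371 + 271.5 = 6642.5 km = 6.6425×10⁶ m.
r₂ = 6371 + 16460 = 22831 km = 2.2831×10⁷ m.
Transfer ellipse a_t = (r₁ + r₂)/2 = 1.474×10⁷ m.
At r₁: circular v_c1 = √(μ/r₁) = 7746 m/s; transfer-perigee v_p = √[μ(2/r₁ − 1/a_t)] = 9642 m/s.
At r₂: circular v_c2 = √(μ/r₂) = 4178 m/s; transfer-apogee v_a = √[μ(2/r₂ − 1/a_t)] = 2805 m/s.
Δv₂ = v_c2 − v_a = 1373 m/s.
= 1.373 km/s.

Δv ≈ 1.373 km/s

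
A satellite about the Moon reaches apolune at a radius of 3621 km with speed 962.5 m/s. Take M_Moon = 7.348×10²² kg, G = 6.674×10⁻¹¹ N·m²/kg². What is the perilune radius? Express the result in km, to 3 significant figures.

perilune radius ≈ 1880 km

μ = GM = 6.674×10⁻¹¹ × 7.348×10²² = 4.904×10¹² m³/s².
r_a = 3.621×10⁶ m.
Specific energy ε = v²/2 − μ/r = -8.911×10⁵ J/kg, so a = −μ/(2ε) = 2.752×10⁶ m.
The apsides satisfy r_p + r_a = 2a, so the perilune radius is 2a − r_a = 1.882×10⁶ m = 1882.2 km.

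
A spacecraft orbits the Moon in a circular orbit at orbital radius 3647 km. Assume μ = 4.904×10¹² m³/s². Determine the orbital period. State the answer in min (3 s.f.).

r = 3647 km = 3.647×10⁶ m.
Kepler's third law: T = 2π√(r³/μ) = 2π√((3.647×10⁶)³ / 4.904×10¹²).
r³/μ = 9.891×10⁶ s², so T = 2π × 3.145×10³ = 1.976×10⁴ s.
Converting: 1.976×10⁴ s ÷ 60.00 = 329.3 min.

T ≈ 329 min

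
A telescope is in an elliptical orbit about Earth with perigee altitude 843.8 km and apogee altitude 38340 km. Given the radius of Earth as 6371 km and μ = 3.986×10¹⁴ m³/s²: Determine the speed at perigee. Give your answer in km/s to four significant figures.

v ≈ 9.754 km/s

r_p = 6371 + 843.8 = 7214.8 km = 7.2148×10⁶ m.
r_a = 6371 + 38340 = 44711 km = 4.4711×10⁷ m.
Semi-major axis a = (r_p + r_a)/2 = 25963 km = 2.596×10⁷ m.
Vis-viva: v² = μ(2/r − 1/a) = 3.986×10¹⁴ × (2.772×10⁻⁷ − 3.852×10⁻⁸) = 9.514×10⁷ m²/s².
v = 9754 m/s = 9.754 km/s.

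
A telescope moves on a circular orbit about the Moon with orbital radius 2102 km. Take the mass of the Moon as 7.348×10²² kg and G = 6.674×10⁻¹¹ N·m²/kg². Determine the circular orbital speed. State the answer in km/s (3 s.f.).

μ = GM = 6.674×10⁻¹¹ × 7.348×10²² = 4.904×10¹² m³/s².
r = 2102 km = 2.102×10⁶ m.
For a circular orbit v = √(μ/r) = √(4.904×10¹² / 2.102×10⁶) = √(2.333×10⁶) = 1527 m/s.
That is 1.527 km/s.

v ≈ 1.53 km/s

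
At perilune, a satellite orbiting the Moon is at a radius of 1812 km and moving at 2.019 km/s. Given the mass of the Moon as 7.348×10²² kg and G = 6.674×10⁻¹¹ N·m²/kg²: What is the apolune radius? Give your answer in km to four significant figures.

apolune radius ≈ 5527 km

μ = GM = 6.674×10⁻¹¹ × 7.348×10²² = 4.904×10¹² m³/s².
r_p = 1.812×10⁶ m.
Specific energy ε = v²/2 − μ/r = -6.683×10⁵ J/kg, so a = −μ/(2ε) = 3.669×10⁶ m.
The apsides satisfy r_p + r_a = 2a, so the apolune radius is 2a − r_p = 5.527×10⁶ m = 5526.6 km.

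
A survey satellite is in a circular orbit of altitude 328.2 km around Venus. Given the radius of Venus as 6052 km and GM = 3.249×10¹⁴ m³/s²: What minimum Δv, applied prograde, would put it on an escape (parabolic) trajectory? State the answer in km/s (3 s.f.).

Δv ≈ 2.96 km/s

r = 6052 + 328.2 = 6380.2 km = 6.3802×10⁶ m.
Circular speed v_c = √(μ/r) = 7136 m/s.
Escape speed v_esc = √(2μ/r) = √2 × v_c = 10090 m/s.
Δv = v_esc − v_c = 2956 m/s = 2.956 km/s.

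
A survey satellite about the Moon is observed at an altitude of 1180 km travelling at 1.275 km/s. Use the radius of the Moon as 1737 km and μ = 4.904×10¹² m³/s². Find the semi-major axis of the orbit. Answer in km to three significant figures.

a ≈ 2820 km

r = 1737 + 1180 = 2917.0 km = 2.917×10⁶ m.
Vis-viva rearranged: 1/a = 2/r − v²/μ = 6.856×10⁻⁷ − 3.315×10⁻⁷ = 3.541×10⁻⁷ m⁻¹.
a = 2.824×10⁶ m = 2823.7 km.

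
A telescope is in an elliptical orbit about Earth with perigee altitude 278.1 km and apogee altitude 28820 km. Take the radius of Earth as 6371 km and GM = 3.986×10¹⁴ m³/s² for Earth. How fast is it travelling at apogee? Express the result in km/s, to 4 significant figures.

r_p = 6371 + 278.1 = 6649.1 km = 6.6491×10⁶ m.
r_a = 6371 + 28820 = 35191 km = 3.5191×10⁷ m.
Semi-major axis a = (r_p + r_a)/2 = 20920 km = 2.092×10⁷ m.
Vis-viva: v² = μ(2/r − 1/a) = 3.986×10¹⁴ × (5.683×10⁻⁸ − 4.780×10⁻⁸) = 3.600×10⁶ m²/s².
v = 1897 m/s = 1.897 km/s.

v ≈ 1.897 km/s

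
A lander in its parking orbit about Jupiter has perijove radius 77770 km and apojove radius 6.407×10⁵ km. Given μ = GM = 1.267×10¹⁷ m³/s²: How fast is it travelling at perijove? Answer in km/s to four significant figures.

Semi-major axis a = (r_p + r_a)/2 = 3.5924×10⁵ km = 3.592×10⁸ m.
Vis-viva: v² = μ(2/r − 1/a) = 1.267×10¹⁷ × (2.572×10⁻⁸ − 2.784×10⁻⁹) = 2.906×10⁹ m²/s².
v = 53900 m/s = 53.90 km/s.

v ≈ 53.90 km/s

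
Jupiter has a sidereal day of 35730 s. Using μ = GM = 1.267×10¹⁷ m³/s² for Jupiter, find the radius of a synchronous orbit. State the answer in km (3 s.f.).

r_sync ≈ 1.60×10⁵ km

A synchronous orbit has period T, so by Kepler's third law a = (μT²/4π²)^(1/3).
μT²/4π² = 1.267×10¹⁷ × (3.573×10⁴)² / 39.48 = 4.097×10²⁴ m³.
a = 1.600×10⁸ m = 1.6002×10⁵ km.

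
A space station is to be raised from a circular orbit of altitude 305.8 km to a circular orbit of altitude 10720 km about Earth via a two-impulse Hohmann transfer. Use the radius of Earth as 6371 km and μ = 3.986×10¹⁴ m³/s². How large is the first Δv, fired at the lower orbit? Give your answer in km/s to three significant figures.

Δv ≈ 1.54 km/s

r₁ = 6371 + 305.8 = 6676.8 km = 6.6768×10⁶ m.
r₂ = 6371 + 10720 = 17091 km = 1.7091×10⁷ m.
Transfer ellipse a_t = (r₁ + r₂)/2 = 1.188×10⁷ m.
At r₁: circular v_c1 = √(μ/r₁) = 7727 m/s; transfer-perigee v_p = √[μ(2/r₁ − 1/a_t)] = 9266 m/s.
Δv₁ = v_p − v_c1 = 1539 m/s.
= 1.539 km/s.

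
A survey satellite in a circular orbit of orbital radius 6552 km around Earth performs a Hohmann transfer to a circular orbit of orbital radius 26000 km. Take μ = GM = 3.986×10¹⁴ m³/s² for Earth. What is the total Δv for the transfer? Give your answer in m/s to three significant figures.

Δv_total ≈ 3490 m/s

r₁ = 6552 km = 6.552×10⁶ m.
r₂ = 26000 km = 2.600×10⁷ m.
Transfer ellipse a_t = (r₁ + r₂)/2 = 1.628×10⁷ m.
At r₁: circular v_c1 = √(μ/r₁) = 7800 m/s; transfer-perigee v_p = √[μ(2/r₁ − 1/a_t)] = 9858 m/s.
Δv₁ = v_p − v_c1 = 2058 m/s.
At r₂: circular v_c2 = √(μ/r₂) = 3915 m/s; transfer-apogee v_a = √[μ(2/r₂ − 1/a_t)] = 2484 m/s.
Δv₂ = v_c2 − v_a = 1431 m/s.
Total Δv = Δv₁ + Δv₂ = 3490 m/s.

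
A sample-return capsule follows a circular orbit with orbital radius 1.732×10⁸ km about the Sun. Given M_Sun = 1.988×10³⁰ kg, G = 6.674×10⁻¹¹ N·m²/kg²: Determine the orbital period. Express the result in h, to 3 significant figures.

μ = GM = 6.674×10⁻¹¹ × 1.988×10³⁰ = 1.327×10²⁰ m³/s².
r = 1.732×10⁸ km = 1.732×10¹¹ m.
Kepler's third law: T = 2π√(r³/μ) = 2π√((1.732×10¹¹)³ / 1.327×10²⁰).
r³/μ = 3.916×10¹³ s², so T = 2π × 6.258×10⁶ = 3.932×10⁷ s.
Converting: 3.932×10⁷ s ÷ 3600 = 10920 h.

T ≈ 10900 h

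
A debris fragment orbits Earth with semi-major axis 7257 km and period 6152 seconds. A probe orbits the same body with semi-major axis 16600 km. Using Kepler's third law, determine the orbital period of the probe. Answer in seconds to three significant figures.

Kepler's third law: T² ∝ a³, so T₂ = T₁ (a₂/a₁)^(3/2).
a₂/a₁ = 2.287, (a₂/a₁)^(3/2) = 3.460.
T₂ = 6152 × 3.460 = 21280 seconds.

T₂ ≈ 21300 seconds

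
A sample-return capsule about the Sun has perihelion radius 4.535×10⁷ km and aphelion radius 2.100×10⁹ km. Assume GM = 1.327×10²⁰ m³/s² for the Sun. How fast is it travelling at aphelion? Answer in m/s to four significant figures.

Semi-major axis a = (r_p + r_a)/2 = 1.0727×10⁹ km = 1.073×10¹² m.
Vis-viva: v² = μ(2/r − 1/a) = 1.327×10²⁰ × (9.524×10⁻¹³ − 9.322×10⁻¹³) = 2.672×10⁶ m²/s².
v = 1634 m/s.

v ≈ 1634 m/s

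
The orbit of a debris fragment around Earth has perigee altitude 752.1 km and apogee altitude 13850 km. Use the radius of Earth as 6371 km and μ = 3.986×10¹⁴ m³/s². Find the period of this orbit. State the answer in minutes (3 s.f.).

T ≈ 265 minutes

r_p = 6371 + 752.1 = 7123.1 km = 7.1231×10⁶ m.
r_a = 6371 + 13850 = 20221 km = 2.0221×10⁷ m.
Semi-major axis a = (r_p + r_a)/2 = (7123.1 + 20221)/2 = 13672 km = 1.367×10⁷ m.
By Kepler's third law T = 2π√(a³/μ) = 2π × 2.532×10³ = 1.591×10⁴ s.
= 265.2 minutes.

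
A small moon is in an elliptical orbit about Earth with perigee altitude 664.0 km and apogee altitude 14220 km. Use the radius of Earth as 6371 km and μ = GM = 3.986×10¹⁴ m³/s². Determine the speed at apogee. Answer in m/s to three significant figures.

r_p = 6371 + 664.0 = 7035.0 km = 7.0350×10⁶ m.
r_a = 6371 + 14220 = 20591 km = 2.0591×10⁷ m.
Semi-major axis a = (r_p + r_a)/2 = 13813 km = 1.381×10⁷ m.
Vis-viva: v² = μ(2/r − 1/a) = 3.986×10¹⁴ × (9.713×10⁻⁸ − 7.240×10⁻⁸) = 9.859×10⁶ m²/s².
v = 3140 m/s.

v ≈ 3140 m/s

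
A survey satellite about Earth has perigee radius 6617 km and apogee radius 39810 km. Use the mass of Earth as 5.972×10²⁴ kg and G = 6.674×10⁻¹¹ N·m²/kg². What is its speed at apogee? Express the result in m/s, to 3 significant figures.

v ≈ 1690 m/s

μ = GM = 6.674×10⁻¹¹ × 5.972×10²⁴ = 3.986×10¹⁴ m³/s².
Semi-major axis a = (r_p + r_a)/2 = 23214 km = 2.321×10⁷ m.
Vis-viva: v² = μ(2/r − 1/a) = 3.986×10¹⁴ × (5.024×10⁻⁸ − 4.308×10⁻⁸) = 2.854×10⁶ m²/s².
v = 1689 m/s.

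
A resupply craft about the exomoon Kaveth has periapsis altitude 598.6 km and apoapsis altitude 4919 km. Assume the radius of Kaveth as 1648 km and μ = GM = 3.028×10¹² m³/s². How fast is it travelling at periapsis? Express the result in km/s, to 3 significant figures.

r_p = 1648 + 598.6 = 2246.6 km = 2.2466×10⁶ m.
r_a = 1648 + 4919 = 6567.0 km = 6.5670×10⁶ m.
Semi-major axis a = (r_p + r_a)/2 = 4406.8 km = 4.407×10⁶ m.
Vis-viva: v² = μ(2/r − 1/a) = 3.028×10¹² × (8.902×10⁻⁷ − 2.269×10⁻⁷) = 2.009×10⁶ m²/s².
v = 1417 m/s = 1.417 km/s.

v ≈ 1.42 km/s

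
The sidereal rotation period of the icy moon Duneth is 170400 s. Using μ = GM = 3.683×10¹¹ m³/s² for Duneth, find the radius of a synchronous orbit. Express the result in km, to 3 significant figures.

r_sync ≈ 6470 km

A synchronous orbit has period T, so by Kepler's third law a = (μT²/4π²)^(1/3).
μT²/4π² = 3.683×10¹¹ × (1.704×10⁵)² / 39.48 = 2.709×10²⁰ m³.
a = 6.470×10⁶ m = 6470.3 km.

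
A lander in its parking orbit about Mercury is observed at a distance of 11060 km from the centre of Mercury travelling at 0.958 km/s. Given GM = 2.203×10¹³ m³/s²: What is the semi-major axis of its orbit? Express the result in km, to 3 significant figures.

a ≈ 7190 km

r = 1.106×10⁷ m.
Vis-viva rearranged: 1/a = 2/r − v²/μ = 1.808×10⁻⁷ − 4.166×10⁻⁸ = 1.392×10⁻⁷ m⁻¹.
a = 7.185×10⁶ m = 7185.3 km.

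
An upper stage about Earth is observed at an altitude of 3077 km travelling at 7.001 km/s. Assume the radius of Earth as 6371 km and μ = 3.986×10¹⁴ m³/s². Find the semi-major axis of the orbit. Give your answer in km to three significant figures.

r = 6371 + 3077 = 9448.0 km = 9.448×10⁶ m.
Specific orbital energy ε = v²/2 − μ/r = (7001)²/2 − 3.986×10¹⁴/9.448×10⁶ = -1.768×10⁷ J/kg.
Since ε = −μ/(2a), a = −μ/(2ε) = 1.127×10⁷ m = 11271 km.

a ≈ 11300 km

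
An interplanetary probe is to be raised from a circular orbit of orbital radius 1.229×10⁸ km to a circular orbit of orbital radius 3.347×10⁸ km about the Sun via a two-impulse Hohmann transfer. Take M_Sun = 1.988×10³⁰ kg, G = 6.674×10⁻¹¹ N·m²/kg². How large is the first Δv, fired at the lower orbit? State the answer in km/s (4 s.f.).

Δv ≈ 6.883 km/s

μ = GM = 6.674×10⁻¹¹ × 1.988×10³⁰ = 1.327×10²⁰ m³/s².
r₁ = 1.229×10⁸ km = 1.229×10¹¹ m.
r₂ = 3.347×10⁸ km = 3.347×10¹¹ m.
Transfer ellipse a_t = (r₁ + r₂)/2 = 2.288×10¹¹ m.
At r₁: circular v_c1 = √(μ/r₁) = 32860 m/s; transfer-perihelion v_p = √[μ(2/r₁ − 1/a_t)] = 39740 m/s.
Δv₁ = v_p − v_c1 = 6883 m/s.
= 6.883 km/s.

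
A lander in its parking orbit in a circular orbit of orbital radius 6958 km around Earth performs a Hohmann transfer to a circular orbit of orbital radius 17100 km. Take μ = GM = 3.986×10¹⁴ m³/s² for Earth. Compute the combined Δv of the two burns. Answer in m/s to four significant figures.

r₁ = 6958 km = 6.958×10⁶ m.
r₂ = 17100 km = 1.710×10⁷ m.
Transfer ellipse a_t = (r₁ + r₂)/2 = 1.203×10⁷ m.
At r₁: circular v_c1 = √(μ/r₁) = 7569 m/s; transfer-perigee v_p = √[μ(2/r₁ − 1/a_t)] = 9024 m/s.
Δv₁ = v_p − v_c1 = 1455 m/s.
At r₂: circular v_c2 = √(μ/r₂) = 4828 m/s; transfer-apogee v_a = √[μ(2/r₂ − 1/a_t)] = 3672 m/s.
Δv₂ = v_c2 − v_a = 1156 m/s.
Total Δv = Δv₁ + Δv₂ = 2612 m/s.

Δv_total ≈ 2612 m/s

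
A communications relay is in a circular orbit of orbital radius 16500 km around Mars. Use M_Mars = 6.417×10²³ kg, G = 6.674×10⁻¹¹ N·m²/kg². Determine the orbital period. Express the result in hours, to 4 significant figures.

T ≈ 17.87 hours

μ = GM = 6.674×10⁻¹¹ × 6.417×10²³ = 4.283×10¹³ m³/s².
r = 16500 km = 1.650×10⁷ m.
Kepler's third law: T = 2π√(r³/μ) = 2π√((1.650×10⁷)³ / 4.283×10¹³).
r³/μ = 1.049×10⁸ s², so T = 2π × 1.024×10⁴ = 6.435×10⁴ s.
Converting: 6.435×10⁴ s ÷ 3600 = 17.87 hours.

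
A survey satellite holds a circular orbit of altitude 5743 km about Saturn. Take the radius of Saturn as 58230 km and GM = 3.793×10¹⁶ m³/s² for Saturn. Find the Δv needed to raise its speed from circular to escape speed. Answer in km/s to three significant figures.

r = 58230 + 5743 = 63973 km = 6.3973×10⁷ m.
Circular speed v_c = √(μ/r) = 24350 m/s.
Escape speed v_esc = √(2μ/r) = √2 × v_c = 34440 m/s.
Δv = v_esc − v_c = 10090 m/s = 10.09 km/s.

Δv ≈ 10.1 km/s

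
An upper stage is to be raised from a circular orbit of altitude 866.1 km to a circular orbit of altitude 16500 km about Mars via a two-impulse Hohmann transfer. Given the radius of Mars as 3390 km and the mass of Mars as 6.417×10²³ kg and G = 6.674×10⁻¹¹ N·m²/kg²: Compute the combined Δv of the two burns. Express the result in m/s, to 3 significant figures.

Δv_total ≈ 1500 m/s

μ = GM = 6.674×10⁻¹¹ × 6.417×10²³ = 4.283×10¹³ m³/s².
r₁ = 3390 + 866.1 = 4256.1 km = 4.2561×10⁶ m.
r₂ = 3390 + 16500 = 19890 km = 1.9890×10⁷ m.
Transfer ellipse a_t = (r₁ + r₂)/2 = 1.207×10⁷ m.
At r₁: circular v_c1 = √(μ/r₁) = 3172 m/s; transfer-periapsis v_p = √[μ(2/r₁ − 1/a_t)] = 4072 m/s.
Δv₁ = v_p − v_c1 = 899.4 m/s.
At r₂: circular v_c2 = √(μ/r₂) = 1467 m/s; transfer-apoapsis v_a = √[μ(2/r₂ − 1/a_t)] = 871.2 m/s.
Δv₂ = v_c2 − v_a = 596.1 m/s.
Total Δv = Δv₁ + Δv₂ = 1496 m/s.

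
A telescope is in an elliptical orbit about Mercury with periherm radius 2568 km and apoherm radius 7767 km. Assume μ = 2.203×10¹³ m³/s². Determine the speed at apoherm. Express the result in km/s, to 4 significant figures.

v ≈ 1.187 km/s

Semi-major axis a = (r_p + r_a)/2 = 5167.5 km = 5.168×10⁶ m.
Vis-viva: v² = μ(2/r − 1/a) = 2.203×10¹³ × (2.575×10⁻⁷ − 1.935×10⁻⁷) = 1.410×10⁶ m²/s².
v = 1187 m/s = 1.187 km/s.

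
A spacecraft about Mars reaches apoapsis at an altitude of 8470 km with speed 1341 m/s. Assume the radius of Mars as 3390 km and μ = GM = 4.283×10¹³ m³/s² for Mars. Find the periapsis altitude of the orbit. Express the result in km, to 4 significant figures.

periapsis altitude ≈ 541.9 km

r_a = 3390 + 8470 = 11860 km = 1.186×10⁷ m.
Specific energy ε = v²/2 − μ/r = -2.712×10⁶ J/kg, so a = −μ/(2ε) = 7.896×10⁶ m.
The apsides satisfy r_p + r_a = 2a, so the periapsis radius is 2a − r_a = 3.932×10⁶ m = 3931.9 km.
Periapsis altitude = 3931.9 − 3390 = 541.85 km.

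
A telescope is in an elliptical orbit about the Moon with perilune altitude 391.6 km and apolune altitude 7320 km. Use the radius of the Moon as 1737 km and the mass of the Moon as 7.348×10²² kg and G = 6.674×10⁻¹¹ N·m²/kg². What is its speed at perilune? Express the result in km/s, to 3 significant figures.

v ≈ 1.93 km/s

μ = GM = 6.674×10⁻¹¹ × 7.348×10²² = 4.904×10¹² m³/s².
r_p = 1737 + 391.6 = 2128.6 km = 2.1286×10⁶ m.
r_a = 1737 + 7320 = 9057.0 km = 9.0570×10⁶ m.
Semi-major axis a = (r_p + r_a)/2 = 5592.8 km = 5.593×10⁶ m.
Vis-viva: v² = μ(2/r − 1/a) = 4.904×10¹² × (9.396×10⁻⁷ − 1.788×10⁻⁷) = 3.731×10⁶ m²/s².
v = 1932 m/s = 1.932 km/s.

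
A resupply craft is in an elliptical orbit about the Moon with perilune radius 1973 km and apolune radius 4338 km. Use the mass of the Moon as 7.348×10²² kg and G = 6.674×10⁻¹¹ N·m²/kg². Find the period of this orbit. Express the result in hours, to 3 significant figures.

T ≈ 4.42 hours

μ = GM = 6.674×10⁻¹¹ × 7.348×10²² = 4.904×10¹² m³/s².
Semi-major axis a = (r_p + r_a)/2 = (1973.0 + 4338.0)/2 = 3155.5 km = 3.156×10⁶ m.
By Kepler's third law T = 2π√(a³/μ) = 2π × 2.531×10³ = 1.590×10⁴ s.
= 4.418 hours.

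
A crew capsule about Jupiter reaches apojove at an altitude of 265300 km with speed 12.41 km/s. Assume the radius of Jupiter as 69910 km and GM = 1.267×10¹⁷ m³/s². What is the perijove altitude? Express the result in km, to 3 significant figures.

r_a = 69910 + 265300 = 3.3521×10⁵ km = 3.352×10⁸ m.
Specific energy ε = v²/2 − μ/r = -3.010×10⁸ J/kg, so a = −μ/(2ε) = 2.105×10⁸ m.
The apsides satisfy r_p + r_a = 2a, so the perijove radius is 2a − r_a = 8.577×10⁷ m = 85765 km.
Perijove altitude = 85765 − 69910 = 15855 km.

perijove altitude ≈ 15900 km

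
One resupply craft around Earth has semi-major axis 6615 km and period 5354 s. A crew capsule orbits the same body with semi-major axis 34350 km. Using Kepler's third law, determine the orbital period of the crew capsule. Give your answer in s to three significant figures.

T₂ ≈ 63400 s

Kepler's third law: T² ∝ a³, so T₂ = T₁ (a₂/a₁)^(3/2).
a₂/a₁ = 5.193, (a₂/a₁)^(3/2) = 11.83.
T₂ = 5354 × 11.83 = 63350 s.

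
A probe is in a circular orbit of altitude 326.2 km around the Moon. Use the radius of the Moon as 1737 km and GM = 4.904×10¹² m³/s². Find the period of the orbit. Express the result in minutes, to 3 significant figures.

T ≈ 140 minutes

r = 1737 + 326.2 = 2063.2 km = 2.0632×10⁶ m.
Kepler's third law: T = 2π√(r³/μ) = 2π√((2.063×10⁶)³ / 4.904×10¹²).
r³/μ = 1.791×10⁶ s², so T = 2π × 1.338×10³ = 8.408×10³ s.
Converting: 8.408×10³ s ÷ 60.00 = 140.1 minutes.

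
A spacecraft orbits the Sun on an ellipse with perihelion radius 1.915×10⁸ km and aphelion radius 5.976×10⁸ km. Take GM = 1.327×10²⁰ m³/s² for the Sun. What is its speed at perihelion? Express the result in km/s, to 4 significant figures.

v ≈ 32.40 km/s

Semi-major axis a = (r_p + r_a)/2 = 3.9455×10⁸ km = 3.946×10¹¹ m.
Vis-viva: v² = μ(2/r − 1/a) = 1.327×10²⁰ × (1.044×10⁻¹¹ − 2.535×10⁻¹²) = 1.050×10⁹ m²/s².
v = 32400 m/s = 32.40 km/s.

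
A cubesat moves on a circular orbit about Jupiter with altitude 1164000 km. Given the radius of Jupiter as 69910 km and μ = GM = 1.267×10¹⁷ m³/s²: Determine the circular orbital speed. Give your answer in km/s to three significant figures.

v ≈ 10.1 km/s

r = 69910 + 1164000 = 1233900 km = 1.2339×10⁹ m.
For a circular orbit v = √(μ/r) = √(1.267×10¹⁷ / 1.234×10⁹) = √(1.027×10⁸) = 10130 m/s.
That is 10.13 km/s.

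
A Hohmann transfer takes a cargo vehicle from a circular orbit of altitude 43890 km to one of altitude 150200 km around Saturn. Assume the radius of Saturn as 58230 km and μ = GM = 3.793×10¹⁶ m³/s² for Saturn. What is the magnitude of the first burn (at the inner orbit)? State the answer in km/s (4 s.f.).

Δv ≈ 3.056 km/s

r₁ = 58230 + 43890 = 102120 km = 1.0212×10⁸ m.
r₂ = 58230 + 150200 = 208430 km = 2.0843×10⁸ m.
Transfer ellipse a_t = (r₁ + r₂)/2 = 1.553×10⁸ m.
At r₁: circular v_c1 = √(μ/r₁) = 19270 m/s; transfer-perikrone v_p = √[μ(2/r₁ − 1/a_t)] = 22330 m/s.
Δv₁ = v_p − v_c1 = 3056 m/s.
= 3.056 km/s.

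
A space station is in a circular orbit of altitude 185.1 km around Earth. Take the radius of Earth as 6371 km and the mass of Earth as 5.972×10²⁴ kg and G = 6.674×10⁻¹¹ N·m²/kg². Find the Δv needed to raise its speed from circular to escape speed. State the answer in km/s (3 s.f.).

Δv ≈ 3.23 km/s

μ = GM = 6.674×10⁻¹¹ × 5.972×10²⁴ = 3.986×10¹⁴ m³/s².
r = 6371 + 185.1 = 6556.1 km = 6.5561×10⁶ m.
Circular speed v_c = √(μ/r) = 7797 m/s.
Escape speed v_esc = √(2μ/r) = √2 × v_c = 11030 m/s.
Δv = v_esc − v_c = 3230 m/s = 3.230 km/s.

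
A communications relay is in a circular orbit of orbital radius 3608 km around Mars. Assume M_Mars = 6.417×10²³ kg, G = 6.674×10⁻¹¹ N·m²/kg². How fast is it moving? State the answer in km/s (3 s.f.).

μ = GM = 6.674×10⁻¹¹ × 6.417×10²³ = 4.283×10¹³ m³/s².
r = 3608 km = 3.608×10⁶ m.
For a circular orbit v = √(μ/r) = √(4.283×10¹³ / 3.608×10⁶) = √(1.187×10⁷) = 3445 m/s.
That is 3.445 km/s.

v ≈ 3.45 km/s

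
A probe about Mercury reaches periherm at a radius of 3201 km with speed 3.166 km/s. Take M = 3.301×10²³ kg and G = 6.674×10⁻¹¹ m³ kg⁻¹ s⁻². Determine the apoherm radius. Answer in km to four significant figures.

apoherm radius ≈ 8576 km

μ = GM = 6.674×10⁻¹¹ × 3.301×10²³ = 2.203×10¹³ m³/s².
r_p = 3.201×10⁶ m.
Specific energy ε = v²/2 − μ/r = -1.871×10⁶ J/kg, so a = −μ/(2ε) = 5.888×10⁶ m.
The apsides satisfy r_p + r_a = 2a, so the apoherm radius is 2a − r_p = 8.576×10⁶ m = 8575.7 km.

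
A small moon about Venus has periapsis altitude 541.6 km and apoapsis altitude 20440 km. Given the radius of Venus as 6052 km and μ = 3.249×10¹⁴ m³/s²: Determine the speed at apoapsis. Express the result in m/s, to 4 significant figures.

v ≈ 2211 m/s

r_p = 6052 + 541.6 = 6593.6 km = 6.5936×10⁶ m.
r_a = 6052 + 20440 = 26492 km = 2.6492×10⁷ m.
Semi-major axis a = (r_p + r_a)/2 = 16543 km = 1.654×10⁷ m.
Vis-viva: v² = μ(2/r − 1/a) = 3.249×10¹⁴ × (7.549×10⁻⁸ − 6.045×10⁻⁸) = 4.888×10⁶ m²/s².
v = 2211 m/s.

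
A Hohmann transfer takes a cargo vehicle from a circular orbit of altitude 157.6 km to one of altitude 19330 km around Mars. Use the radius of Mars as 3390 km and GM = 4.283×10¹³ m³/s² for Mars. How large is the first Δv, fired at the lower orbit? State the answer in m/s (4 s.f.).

Δv ≈ 1095 m/s

r₁ = 3390 + 157.6 = 3547.6 km = 3.5476×10⁶ m.
r₂ = 3390 + 19330 = 22720 km = 2.2720×10⁷ m.
Transfer ellipse a_t = (r₁ + r₂)/2 = 1.313×10⁷ m.
At r₁: circular v_c1 = √(μ/r₁) = 3475 m/s; transfer-periapsis v_p = √[μ(2/r₁ − 1/a_t)] = 4570 m/s.
Δv₁ = v_p − v_c1 = 1095 m/s.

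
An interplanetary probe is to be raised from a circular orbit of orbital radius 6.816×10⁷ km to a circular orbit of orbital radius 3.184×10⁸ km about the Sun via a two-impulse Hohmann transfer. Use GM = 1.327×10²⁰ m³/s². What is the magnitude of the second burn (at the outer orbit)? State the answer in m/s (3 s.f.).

Δv ≈ 8290 m/s

r₁ = 6.816×10⁷ km = 6.816×10¹⁰ m.
r₂ = 3.184×10⁸ km = 3.184×10¹¹ m.
Transfer ellipse a_t = (r₁ + r₂)/2 = 1.933×10¹¹ m.
At r₁: circular v_c1 = √(μ/r₁) = 44120 m/s; transfer-perihelion v_p = √[μ(2/r₁ − 1/a_t)] = 56630 m/s.
At r₂: circular v_c2 = √(μ/r₂) = 20410 m/s; transfer-aphelion v_a = √[μ(2/r₂ − 1/a_t)] = 12120 m/s.
Δv₂ = v_c2 − v_a = 8292 m/s.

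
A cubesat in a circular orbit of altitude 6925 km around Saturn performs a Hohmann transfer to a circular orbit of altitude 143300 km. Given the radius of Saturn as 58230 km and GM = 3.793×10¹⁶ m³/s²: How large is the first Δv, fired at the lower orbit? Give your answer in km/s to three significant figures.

Δv ≈ 5.53 km/s

r₁ = 58230 + 6925 = 65155 km = 6.5155×10⁷ m.
r₂ = 58230 + 143300 = 201530 km = 2.0153×10⁸ m.
Transfer ellipse a_t = (r₁ + r₂)/2 = 1.333×10⁸ m.
At r₁: circular v_c1 = √(μ/r₁) = 24130 m/s; transfer-perikrone v_p = √[μ(2/r₁ − 1/a_t)] = 29660 m/s.
Δv₁ = v_p − v_c1 = 5534 m/s.
= 5.534 km/s.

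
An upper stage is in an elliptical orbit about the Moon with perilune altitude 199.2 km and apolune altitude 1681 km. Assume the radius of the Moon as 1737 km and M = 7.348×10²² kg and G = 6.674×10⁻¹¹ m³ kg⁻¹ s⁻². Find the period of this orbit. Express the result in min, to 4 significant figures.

T ≈ 207.1 min

μ = GM = 6.674×10⁻¹¹ × 7.348×10²² = 4.904×10¹² m³/s².
r_p = 1737 + 199.2 = 1936.2 km = 1.9362×10⁶ m.
r_a = 1737 + 1681 = 3418.0 km = 3.4180×10⁶ m.
Semi-major axis a = (r_p + r_a)/2 = (1936.2 + 3418.0)/2 = 2677.1 km = 2.677×10⁶ m.
By Kepler's third law T = 2π√(a³/μ) = 2π × 1.978×10³ = 1.243×10⁴ s.
= 207.1 min.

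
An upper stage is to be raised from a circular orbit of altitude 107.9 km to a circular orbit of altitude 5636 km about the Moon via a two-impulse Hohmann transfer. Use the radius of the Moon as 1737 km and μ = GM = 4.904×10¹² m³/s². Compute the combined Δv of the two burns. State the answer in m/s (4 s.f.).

Δv_total ≈ 731.3 m/s

r₁ = 1737 + 107.9 = 1844.9 km = 1.8449×10⁶ m.
r₂ = 1737 + 5636 = 7373.0 km = 7.3730×10⁶ m.
Transfer ellipse a_t = (r₁ + r₂)/2 = 4.609×10⁶ m.
At r₁: circular v_c1 = √(μ/r₁) = 1630 m/s; transfer-perilune v_p = √[μ(2/r₁ − 1/a_t)] = 2062 m/s.
Δv₁ = v_p − v_c1 = 431.7 m/s.
At r₂: circular v_c2 = √(μ/r₂) = 815.6 m/s; transfer-apolune v_a = √[μ(2/r₂ − 1/a_t)] = 516.0 m/s.
Δv₂ = v_c2 − v_a = 299.6 m/s.
Total Δv = Δv₁ + Δv₂ = 731.3 m/s.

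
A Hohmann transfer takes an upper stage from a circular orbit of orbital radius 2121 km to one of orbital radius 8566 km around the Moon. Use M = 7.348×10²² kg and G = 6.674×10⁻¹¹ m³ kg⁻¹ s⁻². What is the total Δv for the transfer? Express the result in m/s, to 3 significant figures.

μ = GM = 6.674×10⁻¹¹ × 7.348×10²² = 4.904×10¹² m³/s².
r₁ = 2121 km = 2.121×10⁶ m.
r₂ = 8566 km = 8.566×10⁶ m.
Transfer ellipse a_t = (r₁ + r₂)/2 = 5.344×10⁶ m.
At r₁: circular v_c1 = √(μ/r₁) = 1521 m/s; transfer-perilune v_p = √[μ(2/r₁ − 1/a_t)] = 1925 m/s.
Δv₁ = v_p − v_c1 = 404.7 m/s.
At r₂: circular v_c2 = √(μ/r₂) = 756.6 m/s; transfer-apolune v_a = √[μ(2/r₂ − 1/a_t)] = 476.7 m/s.
Δv₂ = v_c2 − v_a = 279.9 m/s.
Total Δv = Δv₁ + Δv₂ = 684.6 m/s.

Δv_total ≈ 685 m/s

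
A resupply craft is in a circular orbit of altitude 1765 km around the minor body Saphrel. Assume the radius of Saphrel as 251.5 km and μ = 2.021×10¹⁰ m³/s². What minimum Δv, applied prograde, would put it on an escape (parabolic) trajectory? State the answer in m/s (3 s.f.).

Δv ≈ 41.5 m/s

r = 251.5 + 1765 = 2016.5 km = 2.0165×10⁶ m.
Circular speed v_c = √(μ/r) = 100.1 m/s.
Escape speed v_esc = √(2μ/r) = √2 × v_c = 141.6 m/s.
Δv = v_esc − v_c = 41.47 m/s.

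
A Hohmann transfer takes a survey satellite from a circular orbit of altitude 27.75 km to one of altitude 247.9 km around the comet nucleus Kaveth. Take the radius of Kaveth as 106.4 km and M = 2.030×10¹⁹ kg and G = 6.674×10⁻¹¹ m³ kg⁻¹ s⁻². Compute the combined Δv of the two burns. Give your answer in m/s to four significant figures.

Δv_total ≈ 36.55 m/s

μ = GM = 6.674×10⁻¹¹ × 2.030×10¹⁹ = 1.355×10⁹ m³/s².
r₁ = 106.4 + 27.75 = 134.15 km = 1.3415×10⁵ m.
r₂ = 106.4 + 247.9 = 354.30 km = 3.5430×10⁵ m.
Transfer ellipse a_t = (r₁ + r₂)/2 = 2.442×10⁵ m.
At r₁: circular v_c1 = √(μ/r₁) = 100.5 m/s; transfer-periapsis v_p = √[μ(2/r₁ − 1/a_t)] = 121.0 m/s.
Δv₁ = v_p − v_c1 = 20.55 m/s.
At r₂: circular v_c2 = √(μ/r₂) = 61.84 m/s; transfer-apoapsis v_a = √[μ(2/r₂ − 1/a_t)] = 45.83 m/s.
Δv₂ = v_c2 − v_a = 16.01 m/s.
Total Δv = Δv₁ + Δv₂ = 36.55 m/s.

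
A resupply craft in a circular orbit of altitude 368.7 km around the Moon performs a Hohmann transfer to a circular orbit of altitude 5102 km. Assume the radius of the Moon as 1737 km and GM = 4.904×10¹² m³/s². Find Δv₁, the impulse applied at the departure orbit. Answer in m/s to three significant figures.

Δv ≈ 361 m/s

r₁ = 1737 + 368.7 = 2105.7 km = 2.1057×10⁶ m.
r₂ = 1737 + 5102 = 6839.0 km = 6.8390×10⁶ m.
Transfer ellipse a_t = (r₁ + r₂)/2 = 4.472×10⁶ m.
At r₁: circular v_c1 = √(μ/r₁) = 1526 m/s; transfer-perilune v_p = √[μ(2/r₁ − 1/a_t)] = 1887 m/s.
Δv₁ = v_p − v_c1 = 361.1 m/s.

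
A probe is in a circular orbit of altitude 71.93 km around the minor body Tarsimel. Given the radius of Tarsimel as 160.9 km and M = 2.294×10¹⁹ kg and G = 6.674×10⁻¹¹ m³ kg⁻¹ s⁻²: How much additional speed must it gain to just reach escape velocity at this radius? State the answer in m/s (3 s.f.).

Δv ≈ 33.6 m/s

μ = GM = 6.674×10⁻¹¹ × 2.294×10¹⁹ = 1.531×10⁹ m³/s².
r = 160.9 + 71.93 = 232.83 km = 2.3283×10⁵ m.
Circular speed v_c = √(μ/r) = 81.09 m/s.
Escape speed v_esc = √(2μ/r) = √2 × v_c = 114.7 m/s.
Δv = v_esc − v_c = 33.59 m/s.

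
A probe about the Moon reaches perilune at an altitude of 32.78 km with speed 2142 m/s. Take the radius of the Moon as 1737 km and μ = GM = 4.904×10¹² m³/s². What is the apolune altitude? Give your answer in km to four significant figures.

apolune altitude ≈ 6777 km

r_p = 1737 + 32.78 = 1769.8 km = 1.770×10⁶ m.
Specific energy ε = v²/2 − μ/r = -4.769×10⁵ J/kg, so a = −μ/(2ε) = 5.142×10⁶ m.
The apsides satisfy r_p + r_a = 2a, so the apolune radius is 2a − r_p = 8.514×10⁶ m = 8513.6 km.
Apolune altitude = 8513.6 − 1737 = 6776.6 km.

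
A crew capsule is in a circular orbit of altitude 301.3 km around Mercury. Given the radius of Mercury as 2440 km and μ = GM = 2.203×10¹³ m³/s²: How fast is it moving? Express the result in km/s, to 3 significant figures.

r = 2440 + 301.3 = 2741.3 km = 2.7413×10⁶ m.
For a circular orbit v = √(μ/r) = √(2.203×10¹³ / 2.741×10⁶) = √(8.036×10⁶) = 2835 m/s.
That is 2.835 km/s.

v ≈ 2.83 km/s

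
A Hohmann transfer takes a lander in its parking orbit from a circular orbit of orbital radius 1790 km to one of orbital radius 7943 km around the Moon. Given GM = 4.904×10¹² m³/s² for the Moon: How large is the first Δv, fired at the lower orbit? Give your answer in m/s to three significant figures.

Δv ≈ 459 m/s

r₁ = 1790 km = 1.790×10⁶ m.
r₂ = 7943 km = 7.943×10⁶ m.
Transfer ellipse a_t = (r₁ + r₂)/2 = 4.866×10⁶ m.
At r₁: circular v_c1 = √(μ/r₁) = 1655 m/s; transfer-perilune v_p = √[μ(2/r₁ − 1/a_t)] = 2115 m/s.
Δv₁ = v_p − v_c1 = 459.4 m/s.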